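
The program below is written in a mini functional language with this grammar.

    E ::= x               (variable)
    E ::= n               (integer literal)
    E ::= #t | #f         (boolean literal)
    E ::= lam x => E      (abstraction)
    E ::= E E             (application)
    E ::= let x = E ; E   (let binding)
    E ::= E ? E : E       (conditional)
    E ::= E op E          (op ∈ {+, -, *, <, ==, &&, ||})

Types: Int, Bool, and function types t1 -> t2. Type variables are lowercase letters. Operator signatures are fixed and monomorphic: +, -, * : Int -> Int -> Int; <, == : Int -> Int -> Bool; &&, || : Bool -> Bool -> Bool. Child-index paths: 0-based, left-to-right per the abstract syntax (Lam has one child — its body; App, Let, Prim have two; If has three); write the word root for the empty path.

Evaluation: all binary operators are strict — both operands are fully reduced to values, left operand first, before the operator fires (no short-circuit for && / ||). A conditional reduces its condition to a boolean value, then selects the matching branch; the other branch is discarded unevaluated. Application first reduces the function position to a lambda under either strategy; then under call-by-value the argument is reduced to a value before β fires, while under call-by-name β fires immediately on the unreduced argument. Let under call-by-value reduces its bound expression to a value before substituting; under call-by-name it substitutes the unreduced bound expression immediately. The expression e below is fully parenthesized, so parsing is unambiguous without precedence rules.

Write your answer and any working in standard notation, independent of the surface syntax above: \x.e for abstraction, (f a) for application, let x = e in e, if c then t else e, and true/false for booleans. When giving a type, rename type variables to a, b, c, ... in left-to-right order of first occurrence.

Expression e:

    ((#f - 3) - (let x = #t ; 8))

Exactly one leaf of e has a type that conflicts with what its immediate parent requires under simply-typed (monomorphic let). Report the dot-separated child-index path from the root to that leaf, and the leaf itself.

Answer: 0.0 : false

Trace:
  unify Bool ~ Int
  FAIL: mismatch Bool ~ Int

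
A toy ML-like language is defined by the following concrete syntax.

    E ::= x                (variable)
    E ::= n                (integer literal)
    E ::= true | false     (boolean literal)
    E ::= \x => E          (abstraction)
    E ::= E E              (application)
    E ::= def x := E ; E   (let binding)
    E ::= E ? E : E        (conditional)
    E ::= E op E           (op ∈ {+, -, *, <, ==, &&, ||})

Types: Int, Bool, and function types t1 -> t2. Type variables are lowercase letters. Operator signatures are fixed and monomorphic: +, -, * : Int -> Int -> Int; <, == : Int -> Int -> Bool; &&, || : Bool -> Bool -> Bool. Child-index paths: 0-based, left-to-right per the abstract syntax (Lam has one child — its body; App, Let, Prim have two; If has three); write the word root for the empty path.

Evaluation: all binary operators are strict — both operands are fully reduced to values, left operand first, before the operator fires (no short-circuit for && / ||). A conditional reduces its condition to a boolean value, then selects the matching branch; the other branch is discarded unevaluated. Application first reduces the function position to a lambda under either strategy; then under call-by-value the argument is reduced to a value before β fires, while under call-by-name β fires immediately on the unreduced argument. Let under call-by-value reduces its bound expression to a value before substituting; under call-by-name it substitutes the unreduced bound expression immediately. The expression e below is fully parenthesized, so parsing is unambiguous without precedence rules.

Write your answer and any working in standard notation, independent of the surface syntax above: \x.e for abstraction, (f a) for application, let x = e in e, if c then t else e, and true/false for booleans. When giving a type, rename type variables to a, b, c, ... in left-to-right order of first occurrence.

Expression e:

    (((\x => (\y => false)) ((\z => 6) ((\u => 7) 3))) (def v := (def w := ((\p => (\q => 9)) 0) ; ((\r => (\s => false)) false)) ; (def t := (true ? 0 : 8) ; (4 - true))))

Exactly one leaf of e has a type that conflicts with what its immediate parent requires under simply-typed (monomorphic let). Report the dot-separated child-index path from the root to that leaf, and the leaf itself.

Derivation:
\y._ : b -> Bool
\x._ : a -> b -> Bool
\z._ : c -> Int
\u._ : d -> Int
  unify d -> Int ~ Int -> e
  unify d ~ Int
  unify Int ~ e
_ _ : Int
  unify c -> Int ~ Int -> f
  unify c ~ Int
  unify Int ~ f
_ _ : Int
  unify a -> b -> Bool ~ Int -> g
  unify a ~ Int
  unify b -> Bool ~ g
_ _ : b -> Bool
\q._ : i -> Int
\p._ : h -> i -> Int
  unify h -> i -> Int ~ Int -> j
  unify h ~ Int
  unify i -> Int ~ j
_ _ : i -> Int
let w : i -> Int
\s._ : l -> Bool
\r._ : k -> l -> Bool
  unify k -> l -> Bool ~ Bool -> m
  unify k ~ Bool
  unify l -> Bool ~ m
_ _ : l -> Bool
let v : l -> Bool
  unify Bool ~ Bool
  unify Int ~ Int
let t : Int
  unify Int ~ Int
  unify Bool ~ Int
  FAIL: mismatch Bool ~ Int

Answer: 1.1.1.1 : true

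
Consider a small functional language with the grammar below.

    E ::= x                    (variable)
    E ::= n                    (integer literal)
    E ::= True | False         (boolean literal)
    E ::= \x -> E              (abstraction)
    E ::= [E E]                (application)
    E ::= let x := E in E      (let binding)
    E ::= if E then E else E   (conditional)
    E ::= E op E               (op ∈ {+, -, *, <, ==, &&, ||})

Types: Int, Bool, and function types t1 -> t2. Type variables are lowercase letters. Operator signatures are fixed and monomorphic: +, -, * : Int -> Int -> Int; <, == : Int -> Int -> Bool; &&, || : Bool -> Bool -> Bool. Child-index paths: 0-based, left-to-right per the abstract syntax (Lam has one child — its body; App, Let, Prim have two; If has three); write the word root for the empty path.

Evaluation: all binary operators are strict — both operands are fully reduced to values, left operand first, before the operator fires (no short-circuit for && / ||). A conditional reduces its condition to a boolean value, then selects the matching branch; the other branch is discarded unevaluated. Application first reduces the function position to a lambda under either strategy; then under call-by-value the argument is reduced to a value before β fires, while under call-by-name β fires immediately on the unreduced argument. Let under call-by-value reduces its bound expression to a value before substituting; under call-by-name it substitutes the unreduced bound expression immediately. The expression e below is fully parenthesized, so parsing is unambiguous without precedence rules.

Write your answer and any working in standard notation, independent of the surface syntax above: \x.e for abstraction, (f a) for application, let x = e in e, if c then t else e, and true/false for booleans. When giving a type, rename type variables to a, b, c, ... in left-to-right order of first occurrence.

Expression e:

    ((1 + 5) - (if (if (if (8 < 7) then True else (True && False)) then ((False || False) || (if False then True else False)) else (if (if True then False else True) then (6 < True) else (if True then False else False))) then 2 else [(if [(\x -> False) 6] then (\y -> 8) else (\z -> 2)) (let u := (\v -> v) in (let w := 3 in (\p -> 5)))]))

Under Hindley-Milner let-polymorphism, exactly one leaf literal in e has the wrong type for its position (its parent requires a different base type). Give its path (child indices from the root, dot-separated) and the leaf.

Working:
  unify Int ~ Int
  unify Int ~ Int
  unify Int ~ Int
  unify Int ~ Int
  unify Int ~ Int
  unify Bool ~ Bool
  unify Bool ~ Bool
  unify Bool ~ Bool
  unify Bool ~ Bool
  unify Bool ~ Bool
  unify Bool ~ Bool
  unify Bool ~ Bool
  unify Bool ~ Bool
  unify Bool ~ Bool
  unify Bool ~ Bool
  unify Bool ~ Bool
  unify Bool ~ Bool
  unify Bool ~ Bool
  unify Bool ~ Bool
  unify Int ~ Int
  unify Bool ~ Int
  FAIL: mismatch Bool ~ Int

Answer: 1.0.2.1.1 : true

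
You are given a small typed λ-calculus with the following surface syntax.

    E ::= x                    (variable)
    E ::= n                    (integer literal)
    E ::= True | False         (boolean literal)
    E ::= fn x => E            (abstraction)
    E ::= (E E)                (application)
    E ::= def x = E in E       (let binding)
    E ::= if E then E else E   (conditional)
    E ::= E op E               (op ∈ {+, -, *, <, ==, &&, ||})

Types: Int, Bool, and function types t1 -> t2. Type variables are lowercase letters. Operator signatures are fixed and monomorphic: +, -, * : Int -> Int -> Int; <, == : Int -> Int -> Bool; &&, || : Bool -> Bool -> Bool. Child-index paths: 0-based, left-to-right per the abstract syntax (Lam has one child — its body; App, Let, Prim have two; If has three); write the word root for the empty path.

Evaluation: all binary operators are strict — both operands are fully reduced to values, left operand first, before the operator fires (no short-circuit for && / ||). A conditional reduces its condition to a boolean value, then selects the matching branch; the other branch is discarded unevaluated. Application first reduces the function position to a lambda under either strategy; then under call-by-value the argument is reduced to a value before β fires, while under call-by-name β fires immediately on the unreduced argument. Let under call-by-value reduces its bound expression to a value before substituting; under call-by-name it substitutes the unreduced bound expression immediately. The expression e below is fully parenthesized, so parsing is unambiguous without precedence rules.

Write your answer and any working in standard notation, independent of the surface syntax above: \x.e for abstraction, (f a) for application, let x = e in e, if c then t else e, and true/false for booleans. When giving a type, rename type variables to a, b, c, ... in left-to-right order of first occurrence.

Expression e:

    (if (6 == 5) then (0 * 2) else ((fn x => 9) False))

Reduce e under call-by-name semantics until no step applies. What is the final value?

Derivation:
step 0: (if (6 == 5) then (0 * 2) else ((\x.9) false))
step 1: [delta@0] (if false then (0 * 2) else ((\x.9) false))
step 2: [if@root] ((\x.9) false)
step 3: [beta@root] 9

Answer: 9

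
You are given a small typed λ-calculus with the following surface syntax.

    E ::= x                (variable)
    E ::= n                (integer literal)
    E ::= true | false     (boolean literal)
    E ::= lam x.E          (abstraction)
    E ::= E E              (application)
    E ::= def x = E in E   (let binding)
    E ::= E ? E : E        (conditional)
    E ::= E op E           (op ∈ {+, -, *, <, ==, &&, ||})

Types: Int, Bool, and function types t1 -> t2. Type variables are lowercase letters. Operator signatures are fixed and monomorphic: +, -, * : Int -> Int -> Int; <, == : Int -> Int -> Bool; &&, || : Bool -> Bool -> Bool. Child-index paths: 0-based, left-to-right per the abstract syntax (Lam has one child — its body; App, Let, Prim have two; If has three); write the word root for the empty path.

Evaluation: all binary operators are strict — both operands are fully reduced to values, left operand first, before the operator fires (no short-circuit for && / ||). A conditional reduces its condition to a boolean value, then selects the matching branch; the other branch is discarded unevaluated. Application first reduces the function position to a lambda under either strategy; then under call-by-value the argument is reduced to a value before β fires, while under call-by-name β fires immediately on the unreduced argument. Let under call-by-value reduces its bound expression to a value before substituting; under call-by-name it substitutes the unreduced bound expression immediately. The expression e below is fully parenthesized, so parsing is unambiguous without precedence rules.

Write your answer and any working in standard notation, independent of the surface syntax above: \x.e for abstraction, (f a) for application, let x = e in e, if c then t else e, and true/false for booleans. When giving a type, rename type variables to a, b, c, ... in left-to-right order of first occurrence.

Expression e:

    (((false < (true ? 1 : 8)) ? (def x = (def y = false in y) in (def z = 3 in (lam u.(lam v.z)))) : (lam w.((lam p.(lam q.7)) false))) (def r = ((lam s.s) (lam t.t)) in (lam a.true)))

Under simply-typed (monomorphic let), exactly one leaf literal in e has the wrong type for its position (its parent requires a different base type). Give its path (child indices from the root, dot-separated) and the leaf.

Derivation:
  unify Bool ~ Int
  FAIL: mismatch Bool ~ Int

Answer: 0.0.0 : false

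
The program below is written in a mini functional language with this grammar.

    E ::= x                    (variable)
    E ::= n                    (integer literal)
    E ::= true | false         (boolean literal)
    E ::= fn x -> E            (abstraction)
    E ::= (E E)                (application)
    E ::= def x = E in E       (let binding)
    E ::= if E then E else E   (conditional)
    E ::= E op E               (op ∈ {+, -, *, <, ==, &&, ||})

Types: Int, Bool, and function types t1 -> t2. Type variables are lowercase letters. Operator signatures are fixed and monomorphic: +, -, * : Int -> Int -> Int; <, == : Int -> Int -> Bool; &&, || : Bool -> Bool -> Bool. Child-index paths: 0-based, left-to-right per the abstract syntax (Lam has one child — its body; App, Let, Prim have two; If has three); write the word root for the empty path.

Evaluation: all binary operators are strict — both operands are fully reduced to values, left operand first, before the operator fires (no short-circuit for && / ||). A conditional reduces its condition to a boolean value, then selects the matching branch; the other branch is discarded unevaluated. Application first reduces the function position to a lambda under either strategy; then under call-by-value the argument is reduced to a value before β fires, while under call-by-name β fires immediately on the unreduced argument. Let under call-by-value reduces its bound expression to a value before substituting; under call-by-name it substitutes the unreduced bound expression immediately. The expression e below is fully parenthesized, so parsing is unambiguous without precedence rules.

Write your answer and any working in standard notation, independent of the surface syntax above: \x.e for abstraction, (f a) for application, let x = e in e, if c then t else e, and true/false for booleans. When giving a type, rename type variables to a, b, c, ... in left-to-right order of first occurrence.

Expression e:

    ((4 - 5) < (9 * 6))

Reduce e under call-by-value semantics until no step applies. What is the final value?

Answer: true

Working:
step 0: ((4 - 5) < (9 * 6))
step 1: [delta@0] (-1 < (9 * 6))
step 2: [delta@1] (-1 < 54)
step 3: [delta@root] true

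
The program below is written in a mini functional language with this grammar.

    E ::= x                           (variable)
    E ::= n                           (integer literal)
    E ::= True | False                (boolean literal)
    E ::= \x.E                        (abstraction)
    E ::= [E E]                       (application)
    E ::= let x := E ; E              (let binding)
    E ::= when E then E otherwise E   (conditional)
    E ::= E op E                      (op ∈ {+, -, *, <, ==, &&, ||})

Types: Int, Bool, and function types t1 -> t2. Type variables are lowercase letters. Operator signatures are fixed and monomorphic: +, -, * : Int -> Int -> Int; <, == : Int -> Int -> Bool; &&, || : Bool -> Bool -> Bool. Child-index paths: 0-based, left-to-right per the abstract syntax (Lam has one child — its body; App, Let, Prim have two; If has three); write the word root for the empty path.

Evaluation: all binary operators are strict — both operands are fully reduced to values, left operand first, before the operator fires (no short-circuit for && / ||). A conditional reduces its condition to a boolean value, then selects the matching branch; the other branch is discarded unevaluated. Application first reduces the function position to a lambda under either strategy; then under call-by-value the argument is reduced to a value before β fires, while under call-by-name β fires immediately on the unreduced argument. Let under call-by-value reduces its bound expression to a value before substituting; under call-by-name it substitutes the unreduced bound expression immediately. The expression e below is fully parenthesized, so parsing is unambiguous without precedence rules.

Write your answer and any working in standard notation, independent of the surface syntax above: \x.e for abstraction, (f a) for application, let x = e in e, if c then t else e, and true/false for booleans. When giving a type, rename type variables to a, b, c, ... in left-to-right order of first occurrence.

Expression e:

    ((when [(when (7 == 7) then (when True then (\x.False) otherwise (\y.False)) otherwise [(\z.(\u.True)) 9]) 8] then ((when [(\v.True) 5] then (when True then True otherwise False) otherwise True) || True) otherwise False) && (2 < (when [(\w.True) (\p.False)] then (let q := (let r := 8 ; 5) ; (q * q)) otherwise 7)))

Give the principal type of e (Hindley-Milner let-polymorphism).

Trace:
  unify Int ~ Int
  unify Int ~ Int
  unify Bool ~ Bool
  unify Bool ~ Bool
\x._ : a -> Bool
\y._ : b -> Bool
  unify a -> Bool ~ b -> Bool
  unify a ~ b
  unify Bool ~ Bool
\u._ : d -> Bool
\z._ : c -> d -> Bool
  unify c -> d -> Bool ~ Int -> e
  unify c ~ Int
  unify d -> Bool ~ e
_ _ : d -> Bool
  unify b -> Bool ~ d -> Bool
  unify b ~ d
  unify Bool ~ Bool
  unify d -> Bool ~ Int -> f
  unify d ~ Int
  unify Bool ~ f
_ _ : Bool
  unify Bool ~ Bool
\v._ : g -> Bool
  unify g -> Bool ~ Int -> h
  unify g ~ Int
  unify Bool ~ h
_ _ : Bool
  unify Bool ~ Bool
  unify Bool ~ Bool
  unify Bool ~ Bool
  unify Bool ~ Bool
  unify Bool ~ Bool
  unify Bool ~ Bool
  unify Bool ~ Bool
  unify Bool ~ Bool
  unify Int ~ Int
\w._ : i -> Bool
\p._ : j -> Bool
  unify i -> Bool ~ (j -> Bool) -> k
  unify i ~ j -> Bool
  unify Bool ~ k
_ _ : Bool
  unify Bool ~ Bool
let r : Int
let q : Int
q : Int
  unify Int ~ Int
q : Int
  unify Int ~ Int
  unify Int ~ Int
  unify Int ~ Int
  unify Bool ~ Bool

Answer: Bool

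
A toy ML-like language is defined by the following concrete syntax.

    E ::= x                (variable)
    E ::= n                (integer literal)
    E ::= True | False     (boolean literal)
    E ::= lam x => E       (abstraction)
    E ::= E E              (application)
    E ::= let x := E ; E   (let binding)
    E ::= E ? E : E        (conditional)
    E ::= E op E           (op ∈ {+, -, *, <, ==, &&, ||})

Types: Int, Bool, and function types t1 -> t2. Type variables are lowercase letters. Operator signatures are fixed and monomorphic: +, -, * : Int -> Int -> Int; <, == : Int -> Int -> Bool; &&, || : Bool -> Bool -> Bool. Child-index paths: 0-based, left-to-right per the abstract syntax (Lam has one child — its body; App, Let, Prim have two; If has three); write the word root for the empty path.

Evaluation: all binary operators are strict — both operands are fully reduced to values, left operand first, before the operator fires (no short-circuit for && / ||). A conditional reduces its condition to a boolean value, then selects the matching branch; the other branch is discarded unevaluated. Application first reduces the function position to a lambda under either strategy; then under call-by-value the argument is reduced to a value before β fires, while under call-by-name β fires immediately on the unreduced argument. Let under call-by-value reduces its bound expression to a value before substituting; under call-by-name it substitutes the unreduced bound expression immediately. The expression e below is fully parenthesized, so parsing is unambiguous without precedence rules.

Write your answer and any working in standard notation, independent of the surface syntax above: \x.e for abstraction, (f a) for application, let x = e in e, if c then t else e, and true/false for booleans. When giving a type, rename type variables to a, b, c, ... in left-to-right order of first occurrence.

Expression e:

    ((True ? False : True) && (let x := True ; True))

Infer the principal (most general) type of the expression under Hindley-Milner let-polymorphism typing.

Working:
  unify Bool ~ Bool
  unify Bool ~ Bool
  unify Bool ~ Bool
let x : Bool
  unify Bool ~ Bool

Answer: Bool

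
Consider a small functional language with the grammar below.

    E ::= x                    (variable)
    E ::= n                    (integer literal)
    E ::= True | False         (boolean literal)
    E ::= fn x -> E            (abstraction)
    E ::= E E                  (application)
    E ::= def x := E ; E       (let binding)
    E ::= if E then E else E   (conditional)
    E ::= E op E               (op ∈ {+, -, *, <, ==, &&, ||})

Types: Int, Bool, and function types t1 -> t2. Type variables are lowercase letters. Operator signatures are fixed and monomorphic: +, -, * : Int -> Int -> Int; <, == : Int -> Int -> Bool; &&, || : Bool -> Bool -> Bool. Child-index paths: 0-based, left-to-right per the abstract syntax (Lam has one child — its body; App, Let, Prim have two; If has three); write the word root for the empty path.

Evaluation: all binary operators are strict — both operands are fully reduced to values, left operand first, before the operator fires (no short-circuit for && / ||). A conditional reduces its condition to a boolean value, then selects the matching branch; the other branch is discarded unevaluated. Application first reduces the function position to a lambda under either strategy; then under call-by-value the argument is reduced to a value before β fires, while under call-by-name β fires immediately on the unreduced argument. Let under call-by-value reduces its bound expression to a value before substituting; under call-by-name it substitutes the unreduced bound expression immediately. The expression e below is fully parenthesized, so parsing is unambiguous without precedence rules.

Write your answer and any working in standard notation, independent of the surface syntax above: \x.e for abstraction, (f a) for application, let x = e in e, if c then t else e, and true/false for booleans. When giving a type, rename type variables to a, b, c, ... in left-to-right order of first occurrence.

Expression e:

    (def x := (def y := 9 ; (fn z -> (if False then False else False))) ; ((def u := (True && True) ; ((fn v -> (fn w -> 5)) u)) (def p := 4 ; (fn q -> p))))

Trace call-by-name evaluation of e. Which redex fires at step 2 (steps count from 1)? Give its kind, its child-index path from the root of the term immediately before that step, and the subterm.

Working:
step 0: (let x = (let y = 9 in (\z.(if false then false else false))) in ((let u = (true && true) in ((\v.(\w.5)) u)) (let p = 4 in (\q.p))))
step 1: [let@root] ((let u = (true && true) in ((\v.(\w.5)) u)) (let p = 4 in (\q.p)))
step 2: [let@0] (((\v.(\w.5)) (true && true)) (let p = 4 in (\q.p)))

Answer: let at 0 : (let u = (true && true) in ((\v.(\w.5)) u))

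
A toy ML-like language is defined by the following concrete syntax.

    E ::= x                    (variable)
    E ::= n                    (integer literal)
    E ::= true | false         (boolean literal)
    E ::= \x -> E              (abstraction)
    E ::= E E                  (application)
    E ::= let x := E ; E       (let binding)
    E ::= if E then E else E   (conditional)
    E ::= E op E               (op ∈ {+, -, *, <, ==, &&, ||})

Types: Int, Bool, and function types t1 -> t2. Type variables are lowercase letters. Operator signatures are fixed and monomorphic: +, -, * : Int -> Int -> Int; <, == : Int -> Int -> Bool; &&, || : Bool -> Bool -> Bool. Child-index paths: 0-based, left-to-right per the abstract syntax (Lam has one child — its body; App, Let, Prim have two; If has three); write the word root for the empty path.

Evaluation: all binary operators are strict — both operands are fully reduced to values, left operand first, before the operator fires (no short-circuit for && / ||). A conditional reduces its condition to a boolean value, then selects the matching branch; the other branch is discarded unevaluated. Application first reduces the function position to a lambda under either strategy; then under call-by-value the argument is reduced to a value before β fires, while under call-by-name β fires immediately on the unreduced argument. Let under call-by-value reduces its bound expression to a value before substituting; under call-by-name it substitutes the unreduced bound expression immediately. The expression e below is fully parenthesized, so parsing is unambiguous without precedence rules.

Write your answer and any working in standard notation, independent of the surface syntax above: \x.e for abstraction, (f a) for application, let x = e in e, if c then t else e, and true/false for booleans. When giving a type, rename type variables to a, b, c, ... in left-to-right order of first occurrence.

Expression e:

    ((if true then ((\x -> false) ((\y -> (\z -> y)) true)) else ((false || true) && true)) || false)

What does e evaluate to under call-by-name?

Derivation:
step 0: ((if true then ((\x.false) ((\y.(\z.y)) true)) else ((false || true) && true)) || false)
step 1: [if@0] (((\x.false) ((\y.(\z.y)) true)) || false)
step 2: [beta@0] (false || false)
step 3: [delta@root] false

Answer: false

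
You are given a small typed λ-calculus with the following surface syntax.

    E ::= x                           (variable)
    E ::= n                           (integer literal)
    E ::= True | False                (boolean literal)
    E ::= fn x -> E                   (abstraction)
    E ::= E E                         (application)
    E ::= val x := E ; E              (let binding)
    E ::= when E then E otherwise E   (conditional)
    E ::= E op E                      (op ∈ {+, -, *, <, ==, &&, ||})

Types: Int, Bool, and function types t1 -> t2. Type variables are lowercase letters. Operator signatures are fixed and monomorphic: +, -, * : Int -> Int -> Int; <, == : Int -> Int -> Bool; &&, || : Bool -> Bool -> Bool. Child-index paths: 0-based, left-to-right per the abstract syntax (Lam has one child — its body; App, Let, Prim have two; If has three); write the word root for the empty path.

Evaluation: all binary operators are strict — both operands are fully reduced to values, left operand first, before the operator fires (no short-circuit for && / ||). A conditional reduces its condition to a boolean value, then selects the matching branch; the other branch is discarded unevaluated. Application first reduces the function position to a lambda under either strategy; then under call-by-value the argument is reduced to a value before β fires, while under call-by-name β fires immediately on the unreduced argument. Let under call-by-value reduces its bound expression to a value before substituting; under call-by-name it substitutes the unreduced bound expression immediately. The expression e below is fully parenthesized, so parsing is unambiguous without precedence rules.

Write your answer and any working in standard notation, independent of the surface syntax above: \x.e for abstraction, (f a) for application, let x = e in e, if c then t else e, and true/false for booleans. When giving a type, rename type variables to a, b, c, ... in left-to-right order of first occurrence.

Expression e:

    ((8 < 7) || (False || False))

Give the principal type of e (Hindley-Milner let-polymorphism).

Answer: Bool

Trace:
  unify Int ~ Int
  unify Int ~ Int
  unify Bool ~ Bool
  unify Bool ~ Bool
  unify Bool ~ Bool
  unify Bool ~ Bool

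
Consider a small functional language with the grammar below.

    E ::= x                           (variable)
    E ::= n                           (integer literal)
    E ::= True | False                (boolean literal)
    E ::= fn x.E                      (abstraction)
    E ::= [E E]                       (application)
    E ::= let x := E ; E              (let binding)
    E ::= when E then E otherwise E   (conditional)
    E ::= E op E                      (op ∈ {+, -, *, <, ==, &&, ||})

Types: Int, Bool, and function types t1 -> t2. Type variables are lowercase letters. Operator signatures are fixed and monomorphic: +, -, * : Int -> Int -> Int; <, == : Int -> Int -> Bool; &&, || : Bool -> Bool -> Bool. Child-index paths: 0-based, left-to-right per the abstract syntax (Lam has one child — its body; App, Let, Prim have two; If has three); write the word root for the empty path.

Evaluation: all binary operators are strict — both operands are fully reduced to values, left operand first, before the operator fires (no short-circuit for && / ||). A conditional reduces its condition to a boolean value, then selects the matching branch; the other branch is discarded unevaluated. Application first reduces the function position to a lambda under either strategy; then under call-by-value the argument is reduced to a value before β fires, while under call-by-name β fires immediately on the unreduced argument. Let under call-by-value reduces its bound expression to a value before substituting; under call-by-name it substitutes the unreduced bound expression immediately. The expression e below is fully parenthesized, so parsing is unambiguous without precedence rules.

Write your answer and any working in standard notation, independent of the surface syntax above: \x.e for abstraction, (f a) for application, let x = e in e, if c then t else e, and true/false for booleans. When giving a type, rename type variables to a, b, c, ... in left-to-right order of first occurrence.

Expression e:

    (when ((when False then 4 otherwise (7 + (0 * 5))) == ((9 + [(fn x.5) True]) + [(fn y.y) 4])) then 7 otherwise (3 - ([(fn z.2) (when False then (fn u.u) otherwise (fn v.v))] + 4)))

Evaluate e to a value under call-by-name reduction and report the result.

Trace:
step 0: (if ((if false then 4 else (7 + (0 * 5))) == ((9 + ((\x.5) true)) + ((\y.y) 4))) then 7 else (3 - (((\z.2) (if false then (\u.u) else (\v.v))) + 4)))
step 1: [if@0.0] (if ((7 + (0 * 5)) == ((9 + ((\x.5) true)) + ((\y.y) 4))) then 7 else (3 - (((\z.2) (if false then (\u.u) else (\v.v))) + 4)))
step 2: [delta@0.0.1] (if ((7 + 0) == ((9 + ((\x.5) true)) + ((\y.y) 4))) then 7 else (3 - (((\z.2) (if false then (\u.u) else (\v.v))) + 4)))
step 3: [delta@0.0] (if (7 == ((9 + ((\x.5) true)) + ((\y.y) 4))) then 7 else (3 - (((\z.2) (if false then (\u.u) else (\v.v))) + 4)))
step 4: [beta@0.1.0.1] (if (7 == ((9 + 5) + ((\y.y) 4))) then 7 else (3 - (((\z.2) (if false then (\u.u) else (\v.v))) + 4)))
step 5: [delta@0.1.0] (if (7 == (14 + ((\y.y) 4))) then 7 else (3 - (((\z.2) (if false then (\u.u) else (\v.v))) + 4)))
step 6: [beta@0.1.1] (if (7 == (14 + 4)) then 7 else (3 - (((\z.2) (if false then (\u.u) else (\v.v))) + 4)))
step 7: [delta@0.1] (if (7 == 18) then 7 else (3 - (((\z.2) (if false then (\u.u) else (\v.v))) + 4)))
step 8: [delta@0] (if false then 7 else (3 - (((\z.2) (if false then (\u.u) else (\v.v))) + 4)))
step 9: [if@root] (3 - (((\z.2) (if false then (\u.u) else (\v.v))) + 4))
step 10: [beta@1.0] (3 - (2 + 4))
step 11: [delta@1] (3 - 6)
step 12: [delta@root] -3

Answer: -3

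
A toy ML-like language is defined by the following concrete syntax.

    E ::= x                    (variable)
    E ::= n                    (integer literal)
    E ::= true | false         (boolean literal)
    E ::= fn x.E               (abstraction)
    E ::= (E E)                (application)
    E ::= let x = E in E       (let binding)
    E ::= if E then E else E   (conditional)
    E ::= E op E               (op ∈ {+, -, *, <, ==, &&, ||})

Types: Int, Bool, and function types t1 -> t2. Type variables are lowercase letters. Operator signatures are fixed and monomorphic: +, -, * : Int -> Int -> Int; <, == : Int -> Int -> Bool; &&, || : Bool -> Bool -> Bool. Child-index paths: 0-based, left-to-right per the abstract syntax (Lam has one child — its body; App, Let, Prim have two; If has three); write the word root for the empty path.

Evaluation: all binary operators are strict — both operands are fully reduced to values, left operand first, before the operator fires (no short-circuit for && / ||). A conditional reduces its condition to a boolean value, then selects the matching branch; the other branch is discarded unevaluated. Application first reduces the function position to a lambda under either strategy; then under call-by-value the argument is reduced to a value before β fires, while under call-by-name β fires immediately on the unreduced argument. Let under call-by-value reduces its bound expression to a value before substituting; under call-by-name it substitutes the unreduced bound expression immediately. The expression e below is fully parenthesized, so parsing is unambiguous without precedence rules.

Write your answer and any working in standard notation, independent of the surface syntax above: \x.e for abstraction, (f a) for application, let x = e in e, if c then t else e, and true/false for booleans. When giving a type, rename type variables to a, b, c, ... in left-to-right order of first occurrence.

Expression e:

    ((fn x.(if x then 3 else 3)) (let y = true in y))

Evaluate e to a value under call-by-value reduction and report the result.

Derivation:
step 0: ((\x.(if x then 3 else 3)) (let y = true in y))
step 1: [let@1] ((\x.(if x then 3 else 3)) true)
step 2: [beta@root] (if true then 3 else 3)
step 3: [if@root] 3

Answer: 3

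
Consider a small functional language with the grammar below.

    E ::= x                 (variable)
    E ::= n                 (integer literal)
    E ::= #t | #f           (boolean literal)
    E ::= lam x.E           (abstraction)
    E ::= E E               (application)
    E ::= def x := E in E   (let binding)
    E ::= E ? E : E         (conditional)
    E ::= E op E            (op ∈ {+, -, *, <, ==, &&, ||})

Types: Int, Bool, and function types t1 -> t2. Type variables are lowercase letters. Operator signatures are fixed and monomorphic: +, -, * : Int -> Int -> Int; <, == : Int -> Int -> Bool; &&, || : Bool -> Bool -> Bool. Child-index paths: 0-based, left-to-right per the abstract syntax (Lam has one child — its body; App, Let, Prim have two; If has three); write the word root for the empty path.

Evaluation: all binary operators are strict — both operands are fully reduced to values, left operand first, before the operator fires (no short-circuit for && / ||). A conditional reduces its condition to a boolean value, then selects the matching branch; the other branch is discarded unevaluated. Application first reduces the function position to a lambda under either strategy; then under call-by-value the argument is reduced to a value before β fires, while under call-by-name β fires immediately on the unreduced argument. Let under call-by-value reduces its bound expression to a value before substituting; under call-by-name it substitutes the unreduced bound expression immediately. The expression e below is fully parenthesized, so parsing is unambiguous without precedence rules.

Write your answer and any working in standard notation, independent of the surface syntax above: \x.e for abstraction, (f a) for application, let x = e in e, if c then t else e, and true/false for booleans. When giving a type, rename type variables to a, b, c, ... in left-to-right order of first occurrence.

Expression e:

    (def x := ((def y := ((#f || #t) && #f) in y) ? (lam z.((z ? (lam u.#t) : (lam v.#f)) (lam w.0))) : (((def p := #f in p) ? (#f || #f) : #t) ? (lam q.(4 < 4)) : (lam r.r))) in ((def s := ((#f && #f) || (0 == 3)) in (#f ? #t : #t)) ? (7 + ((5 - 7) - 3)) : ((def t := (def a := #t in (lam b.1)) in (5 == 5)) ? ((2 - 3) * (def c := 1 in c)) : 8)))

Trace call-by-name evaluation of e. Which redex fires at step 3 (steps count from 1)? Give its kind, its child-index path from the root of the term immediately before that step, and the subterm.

Derivation:
step 0: (let x = (if (let y = ((false || true) && false) in y) then (\z.((if z then (\u.true) else (\v.false)) (\w.0))) else (if (if (let p = false in p) then (false || false) else true) then (\q.(4 < 4)) else (\r.r))) in (if (let s = ((false && false) || (0 == 3)) in (if false then true else true)) then (7 + ((5 - 7) - 3)) else (if (let t = (let a = true in (\b.1)) in (5 == 5)) then ((2 - 3) * (let c = 1 in c)) else 8)))
step 1: [let@root] (if (let s = ((false && false) || (0 == 3)) in (if false then true else true)) then (7 + ((5 - 7) - 3)) else (if (let t = (let a = true in (\b.1)) in (5 == 5)) then ((2 - 3) * (let c = 1 in c)) else 8))
step 2: [let@0] (if (if false then true else true) then (7 + ((5 - 7) - 3)) else (if (let t = (let a = true in (\b.1)) in (5 == 5)) then ((2 - 3) * (let c = 1 in c)) else 8))
step 3: [if@0] (if true then (7 + ((5 - 7) - 3)) else (if (let t = (let a = true in (\b.1)) in (5 == 5)) then ((2 - 3) * (let c = 1 in c)) else 8))

Answer: if at 0 : (if false then true else true)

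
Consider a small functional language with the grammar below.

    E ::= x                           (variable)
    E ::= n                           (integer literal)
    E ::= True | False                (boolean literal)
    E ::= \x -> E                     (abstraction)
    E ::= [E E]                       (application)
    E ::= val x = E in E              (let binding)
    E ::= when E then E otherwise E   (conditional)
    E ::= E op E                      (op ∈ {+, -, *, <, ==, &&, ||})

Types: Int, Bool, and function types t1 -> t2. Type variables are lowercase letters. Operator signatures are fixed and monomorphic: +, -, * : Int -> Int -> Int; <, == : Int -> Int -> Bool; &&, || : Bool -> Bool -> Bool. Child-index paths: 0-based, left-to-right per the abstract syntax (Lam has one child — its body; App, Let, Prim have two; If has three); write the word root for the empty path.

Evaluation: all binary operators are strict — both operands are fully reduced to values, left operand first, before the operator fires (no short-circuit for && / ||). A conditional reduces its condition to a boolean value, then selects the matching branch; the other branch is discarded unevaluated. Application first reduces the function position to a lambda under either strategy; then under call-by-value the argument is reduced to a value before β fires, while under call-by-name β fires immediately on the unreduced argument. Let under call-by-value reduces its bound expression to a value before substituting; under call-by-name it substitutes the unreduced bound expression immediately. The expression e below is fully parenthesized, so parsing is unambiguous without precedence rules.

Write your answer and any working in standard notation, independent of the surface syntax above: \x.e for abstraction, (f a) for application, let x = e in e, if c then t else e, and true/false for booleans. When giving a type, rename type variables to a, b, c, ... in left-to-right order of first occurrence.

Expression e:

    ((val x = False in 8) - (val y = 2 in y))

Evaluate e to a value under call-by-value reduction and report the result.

Answer: 6

Derivation:
step 0: ((let x = false in 8) - (let y = 2 in y))
step 1: [let@0] (8 - (let y = 2 in y))
step 2: [let@1] (8 - 2)
step 3: [delta@root] 6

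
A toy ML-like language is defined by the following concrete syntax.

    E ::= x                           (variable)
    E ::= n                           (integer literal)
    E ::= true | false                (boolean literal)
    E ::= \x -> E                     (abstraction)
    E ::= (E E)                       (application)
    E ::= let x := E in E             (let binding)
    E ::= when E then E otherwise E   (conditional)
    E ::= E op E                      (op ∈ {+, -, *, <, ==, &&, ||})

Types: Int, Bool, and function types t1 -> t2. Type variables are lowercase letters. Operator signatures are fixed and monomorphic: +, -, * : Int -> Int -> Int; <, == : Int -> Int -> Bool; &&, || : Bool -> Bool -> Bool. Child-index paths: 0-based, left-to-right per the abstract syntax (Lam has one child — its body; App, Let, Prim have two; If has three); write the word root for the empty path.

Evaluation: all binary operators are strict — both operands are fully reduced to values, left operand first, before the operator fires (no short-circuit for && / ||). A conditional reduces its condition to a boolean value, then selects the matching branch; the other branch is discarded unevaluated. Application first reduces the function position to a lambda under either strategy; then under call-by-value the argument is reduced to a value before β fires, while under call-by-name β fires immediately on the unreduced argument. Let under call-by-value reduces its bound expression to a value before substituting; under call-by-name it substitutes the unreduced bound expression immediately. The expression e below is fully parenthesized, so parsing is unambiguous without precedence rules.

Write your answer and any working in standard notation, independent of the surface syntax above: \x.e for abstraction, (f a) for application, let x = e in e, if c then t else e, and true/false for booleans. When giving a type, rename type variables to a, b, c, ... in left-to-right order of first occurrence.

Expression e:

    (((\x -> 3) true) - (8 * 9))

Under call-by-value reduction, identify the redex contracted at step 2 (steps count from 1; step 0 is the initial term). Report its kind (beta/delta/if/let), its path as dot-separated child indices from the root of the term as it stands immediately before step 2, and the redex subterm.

Answer: delta at 1 : (8 * 9)

Trace:
step 0: (((\x.3) true) - (8 * 9))
step 1: [beta@0] (3 - (8 * 9))
step 2: [delta@1] (3 - 72)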